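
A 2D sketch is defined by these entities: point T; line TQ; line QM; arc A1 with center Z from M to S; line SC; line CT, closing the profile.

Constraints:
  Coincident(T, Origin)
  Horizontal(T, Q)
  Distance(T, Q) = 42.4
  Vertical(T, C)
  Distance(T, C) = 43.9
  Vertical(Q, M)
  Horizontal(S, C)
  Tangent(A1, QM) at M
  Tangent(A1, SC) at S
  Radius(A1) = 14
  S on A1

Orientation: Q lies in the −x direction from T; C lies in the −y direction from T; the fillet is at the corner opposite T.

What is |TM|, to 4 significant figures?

51.88

T is at the origin; TQ is horizontal with |TQ| = 42.4 and Q on the −x side, so Q = (-42.40, 0.000). TC is vertical with |TC| = 43.9 and C on the −y side, so C = (0.000, -43.90). The virtual corner opposite T is at (-42.40, -43.90). Since A1 is tangent to QM there, ZM ⟂ QM and tangency of A1 to SC means the radius ZS is perpendicular to SC, with radius 14.0, so the center Z sits 14.0 in from both sides at Z = (-28.40, -29.90). That places the tangent points at M = (-42.40, -29.90) on QM and S = (-28.40, -43.90) on SC. Then |TM| = |M − T| = 51.88.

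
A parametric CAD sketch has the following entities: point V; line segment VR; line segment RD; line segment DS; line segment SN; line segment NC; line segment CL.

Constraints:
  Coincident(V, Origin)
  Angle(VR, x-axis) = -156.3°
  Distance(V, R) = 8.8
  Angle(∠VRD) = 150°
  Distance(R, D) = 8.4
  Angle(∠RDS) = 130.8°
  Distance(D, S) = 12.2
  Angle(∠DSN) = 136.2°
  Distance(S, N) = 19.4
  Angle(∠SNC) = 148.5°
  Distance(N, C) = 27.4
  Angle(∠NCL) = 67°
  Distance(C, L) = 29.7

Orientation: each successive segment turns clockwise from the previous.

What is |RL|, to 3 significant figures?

30.7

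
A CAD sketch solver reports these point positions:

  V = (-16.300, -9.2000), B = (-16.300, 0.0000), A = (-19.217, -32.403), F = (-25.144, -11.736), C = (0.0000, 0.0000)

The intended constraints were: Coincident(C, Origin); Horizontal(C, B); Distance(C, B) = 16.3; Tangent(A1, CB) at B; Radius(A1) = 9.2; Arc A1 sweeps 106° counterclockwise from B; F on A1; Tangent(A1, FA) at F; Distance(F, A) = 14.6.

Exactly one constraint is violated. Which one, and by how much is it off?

Distance(F, A) = 14.6 — off by 6.90.

C = (0.00, 0.00) ✓; C.y = 0.00, B.y = 0.00 ✓; |CB| = 16.30 ✓; ∠(VB, BC) = 90.00° ✓; |VB| = 9.200 ✓; bearing(V→F) − bearing(V→B) = 106.0° ✓; |VF| = 9.200 ✓; ∠(VF, FA) = 90.00° ✓; |FA| = 21.50 ✗.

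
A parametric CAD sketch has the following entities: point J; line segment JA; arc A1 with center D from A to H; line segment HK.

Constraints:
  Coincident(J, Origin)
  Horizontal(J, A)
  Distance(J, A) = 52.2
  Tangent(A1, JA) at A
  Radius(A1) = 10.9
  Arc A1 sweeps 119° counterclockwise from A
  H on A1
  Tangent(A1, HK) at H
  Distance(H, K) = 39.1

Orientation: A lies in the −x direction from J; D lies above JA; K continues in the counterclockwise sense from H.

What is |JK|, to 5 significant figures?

79.597

J is at the origin; J and A share the same y with |JA| = 52.2 and A on the −x side, so A = (-52.200, 0.0000). The tangent condition forces DA to be normal to JA, so D = A + (0, 10.9) = (-52.200, 10.900). On A1, A sits at bearing -90° from D; a 119° counterclockwise sweep puts H at bearing 29°, so H = D + 10.9·(cos 29°, sin 29°) = (-42.667, 16.184). Since A1 is tangent to HK there, DH ⟂ HK, so HK runs along (−sin 29°, cos 29°); with |HK| = 39.1, K = (-61.623, 50.382). Then |JK| = |K − J| = 79.597.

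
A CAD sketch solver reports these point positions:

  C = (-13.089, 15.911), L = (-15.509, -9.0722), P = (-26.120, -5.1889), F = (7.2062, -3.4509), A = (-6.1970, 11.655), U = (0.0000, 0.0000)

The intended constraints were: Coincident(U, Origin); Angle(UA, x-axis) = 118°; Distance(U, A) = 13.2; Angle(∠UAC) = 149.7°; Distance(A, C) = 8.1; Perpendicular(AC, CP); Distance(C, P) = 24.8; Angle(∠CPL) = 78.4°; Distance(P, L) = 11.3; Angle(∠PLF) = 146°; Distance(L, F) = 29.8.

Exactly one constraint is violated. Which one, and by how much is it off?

Distance(L, F) = 29.8 — off by 6.40.

U = (0.00, 0.00) ✓; UA at 118.0° ✓; |UA| = 13.20 ✓; ∠UAC = 149.7° ✓; |AC| = 8.100 ✓; ∠(AC, CP) = 90.00° ✓; |CP| = 24.80 ✓; ∠CPL = 78.40° ✓; |PL| = 11.30 ✓; ∠PLF = 146.0° ✓; |LF| = 23.40 ✗.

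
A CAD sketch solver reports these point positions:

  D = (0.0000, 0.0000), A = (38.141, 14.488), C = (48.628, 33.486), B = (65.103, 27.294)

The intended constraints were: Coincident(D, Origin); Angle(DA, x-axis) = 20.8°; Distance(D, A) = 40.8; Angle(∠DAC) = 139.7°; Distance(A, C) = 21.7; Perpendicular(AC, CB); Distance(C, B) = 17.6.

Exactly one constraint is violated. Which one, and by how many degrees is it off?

Perpendicular(AC, CB) — off by 8.30°.

D = (0.00, 0.00) ✓; DA at 20.80° ✓; |DA| = 40.80 ✓; ∠DAC = 139.7° ✓; |AC| = 21.70 ✓; ∠(AC, CB) = 81.70° ✗; |CB| = 17.60 ✓.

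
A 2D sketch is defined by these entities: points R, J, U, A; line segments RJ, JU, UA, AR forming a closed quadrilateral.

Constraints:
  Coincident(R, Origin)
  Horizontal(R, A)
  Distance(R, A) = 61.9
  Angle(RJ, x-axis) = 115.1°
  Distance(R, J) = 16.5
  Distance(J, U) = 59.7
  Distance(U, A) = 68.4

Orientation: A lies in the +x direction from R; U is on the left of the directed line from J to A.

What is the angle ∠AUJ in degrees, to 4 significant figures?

66.38°

Checks: |JU| = 59.70 ✓; |UA| = 68.40 ✓.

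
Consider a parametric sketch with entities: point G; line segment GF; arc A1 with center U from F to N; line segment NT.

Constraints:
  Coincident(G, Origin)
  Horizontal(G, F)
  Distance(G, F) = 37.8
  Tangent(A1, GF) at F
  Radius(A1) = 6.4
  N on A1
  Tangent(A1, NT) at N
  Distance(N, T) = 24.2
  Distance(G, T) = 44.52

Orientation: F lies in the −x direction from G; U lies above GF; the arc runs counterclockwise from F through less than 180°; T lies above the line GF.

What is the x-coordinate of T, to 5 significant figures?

-32.158

G is at the origin; G and F share the same y with |GF| = 37.8 and F on the −x side, so F = (-37.800, 0.0000). The tangent condition forces UF to be normal to GF, so U = F + (0, 6.4) = (-37.800, 6.4000). Since UN ⟂ NT (tangency), |UT| = √(6.4² + 24.2²) = 25.032 regardless of where N sits on A1. So T lies on both circle(G, 44.52) and circle(U, 25.032); the above-GF intersection is T = (-32.158, 30.788). N is the foot of the tangent from T: N = (-31.403, 6.5996).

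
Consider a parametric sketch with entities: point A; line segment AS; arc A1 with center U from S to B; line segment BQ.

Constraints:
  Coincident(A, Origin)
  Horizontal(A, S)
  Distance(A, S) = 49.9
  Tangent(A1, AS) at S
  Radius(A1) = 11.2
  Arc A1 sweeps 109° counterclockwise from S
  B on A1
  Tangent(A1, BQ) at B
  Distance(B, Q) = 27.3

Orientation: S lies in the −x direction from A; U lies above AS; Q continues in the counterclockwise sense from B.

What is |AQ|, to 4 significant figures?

63.06

A is at the origin; A and S share the same y with |AS| = 49.9 and S on the −x side, so S = (-49.90, 0.000). Tangency of A1 to AS means the radius US is perpendicular to AS, so U = S + (0, 11.2) = (-49.90, 11.20). On A1, S sits at bearing -90° from U; a 109° counterclockwise sweep puts B at bearing 19°, so B = U + 11.2·(cos 19°, sin 19°) = (-39.31, 14.85). The tangent condition forces UB to be normal to BQ, so BQ runs along (−sin 19°, cos 19°); with |BQ| = 27.3, Q = (-48.20, 40.66). Then |AQ| = |Q − A| = 63.06.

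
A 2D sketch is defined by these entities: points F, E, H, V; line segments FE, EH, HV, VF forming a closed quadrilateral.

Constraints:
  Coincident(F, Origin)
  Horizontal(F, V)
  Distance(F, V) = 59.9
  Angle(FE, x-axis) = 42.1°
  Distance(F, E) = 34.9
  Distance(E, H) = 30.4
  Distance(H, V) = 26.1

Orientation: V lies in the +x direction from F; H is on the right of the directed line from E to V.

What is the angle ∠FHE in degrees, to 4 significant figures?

64.15°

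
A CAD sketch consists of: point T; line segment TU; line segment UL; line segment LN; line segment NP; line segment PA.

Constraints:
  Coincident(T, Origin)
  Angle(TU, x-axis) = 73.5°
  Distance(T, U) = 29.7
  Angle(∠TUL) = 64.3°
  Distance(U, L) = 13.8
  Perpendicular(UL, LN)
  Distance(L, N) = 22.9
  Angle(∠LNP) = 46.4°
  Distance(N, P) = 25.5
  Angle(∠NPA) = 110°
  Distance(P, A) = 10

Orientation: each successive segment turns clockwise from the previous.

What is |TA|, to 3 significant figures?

33.5

T is at the origin; TU runs at 73.5° with length 29.7, so U = (8.44, 28.5). ∠TUL = 64.3° gives UL at -42.2° from the x-axis; with |UL| = 13.8, L = (18.7, 19.2). UL ⟂ LN, so LN runs at -132°; with |LN| = 22.9, N = (3.28, 2.24). ∠LNP = 46.4° gives NP at 94.2° from the x-axis; with |NP| = 25.5, P = (1.41, 27.7). ∠NPA = 110.0° gives PA at 24.2° from the x-axis; with |PA| = 10.0, A = (10.5, 31.8). Then |TA| = |A − T| = 33.5.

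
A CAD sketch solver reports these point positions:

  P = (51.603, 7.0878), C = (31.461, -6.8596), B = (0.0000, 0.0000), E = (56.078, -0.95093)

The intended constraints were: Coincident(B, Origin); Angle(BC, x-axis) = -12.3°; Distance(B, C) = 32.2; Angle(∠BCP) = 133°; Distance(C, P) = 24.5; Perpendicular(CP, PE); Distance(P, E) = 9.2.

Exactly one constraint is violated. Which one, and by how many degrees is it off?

Perpendicular(CP, PE) — off by 5.60°.

B = (0.00, 0.00) ✓; BC at -12.30° ✓; |BC| = 32.20 ✓; ∠BCP = 133.0° ✓; |CP| = 24.50 ✓; ∠(CP, PE) = 95.60° ✗; |PE| = 9.200 ✓.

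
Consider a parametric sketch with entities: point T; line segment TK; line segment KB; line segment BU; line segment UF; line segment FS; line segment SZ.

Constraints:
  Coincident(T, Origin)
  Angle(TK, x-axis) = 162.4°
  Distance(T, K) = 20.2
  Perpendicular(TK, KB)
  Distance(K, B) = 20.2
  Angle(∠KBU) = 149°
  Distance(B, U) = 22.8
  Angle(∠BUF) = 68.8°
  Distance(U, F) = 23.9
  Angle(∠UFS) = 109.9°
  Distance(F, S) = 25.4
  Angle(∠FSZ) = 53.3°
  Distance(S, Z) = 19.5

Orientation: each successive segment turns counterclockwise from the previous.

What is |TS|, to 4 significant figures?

7.406

T is at the origin; TK runs at 162.4° with length 20.2, so K = (-19.25, 6.108). The perpendicularity gives KB at right angles to TK, so KB runs at -107.6°; with |KB| = 20.2, B = (-25.36, -13.15). ∠KBU = 149.0° gives BU at -76.60° from the x-axis; with |BU| = 22.8, U = (-20.08, -35.33). ∠BUF = 68.8° gives UF at 34.60° from the x-axis; with |UF| = 23.9, F = (-0.4055, -21.75). ∠UFS = 109.9° gives FS at 104.7° from the x-axis; with |FS| = 25.4, S = (-6.851, 2.814). Then |TS| = |S − T| = 7.406.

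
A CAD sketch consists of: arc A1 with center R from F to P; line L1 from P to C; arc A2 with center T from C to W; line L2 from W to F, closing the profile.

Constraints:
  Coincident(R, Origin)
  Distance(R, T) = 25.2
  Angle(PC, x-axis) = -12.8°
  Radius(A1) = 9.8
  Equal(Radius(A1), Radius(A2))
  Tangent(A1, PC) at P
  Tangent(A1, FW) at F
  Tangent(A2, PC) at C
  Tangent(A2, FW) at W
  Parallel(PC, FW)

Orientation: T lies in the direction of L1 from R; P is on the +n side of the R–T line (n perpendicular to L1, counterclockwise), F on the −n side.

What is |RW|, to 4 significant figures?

27.04

The slot axis is L1's direction at -12.8°, so u = (cos -12.8°, sin -12.8°) = (0.9751, -0.2215) and n = (−sin -12.8°, cos -12.8°) = (0.2215, 0.9751). R is at the origin and T lies 25.2 along u from R, so T = 25.2·u = (24.57, -5.583). Tangency of A1 to both parallel lines with radius 9.8 puts P and F at R ± 9.8·n: P = (2.171, 9.556), F = (-2.171, -9.556). Equal radii place C and W the same way about T: C = T + 9.8·n = (26.74, 3.973), W = T − 9.8·n = (22.40, -15.14). Then |RW| = |W − R| = 27.04.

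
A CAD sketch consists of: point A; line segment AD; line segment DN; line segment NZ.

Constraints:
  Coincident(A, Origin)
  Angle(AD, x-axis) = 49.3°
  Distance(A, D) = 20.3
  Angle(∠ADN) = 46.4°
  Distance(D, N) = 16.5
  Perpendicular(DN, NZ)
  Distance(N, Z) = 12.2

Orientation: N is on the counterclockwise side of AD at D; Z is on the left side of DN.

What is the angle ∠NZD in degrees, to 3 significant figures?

53.5°

A is at the origin; AD runs at 49.3° with length 20.3, so D = 20.3·(cos 49.3°, sin 49.3°) = (13.2, 15.4). ∠ADN = 46.4°, so DN runs at 49.3° + (180° − 46.4°) = 183° from the x-axis; with |DN| = 16.5, N = D + 16.5·(cos 183°, sin 183°) = (-3.24, 14.6). DN is perpendicular to NZ; with |NZ| = 12.2 on the left of DN, Z = N + 12.2·(0.0506, -0.999) = (-2.62, 2.37). Then cos ∠NZD = ZN·ZD / (|ZN||ZD|), giving 53.5°.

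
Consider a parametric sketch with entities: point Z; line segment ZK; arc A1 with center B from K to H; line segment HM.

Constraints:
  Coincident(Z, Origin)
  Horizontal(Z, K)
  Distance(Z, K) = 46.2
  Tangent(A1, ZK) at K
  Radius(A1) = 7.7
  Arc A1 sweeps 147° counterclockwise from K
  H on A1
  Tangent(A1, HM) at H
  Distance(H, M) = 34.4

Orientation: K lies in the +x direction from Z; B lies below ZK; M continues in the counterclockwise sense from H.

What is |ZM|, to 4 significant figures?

78.12

Z is at the origin; Z and K share the same y with |ZK| = 46.2 and K on the +x side, so K = (46.20, 0.000). Since A1 is tangent to ZK there, BK ⟂ ZK, so B = K + (0, -7.7) = (46.20, -7.700). On A1, K sits at bearing 90° from B; a 147° counterclockwise sweep puts H at bearing 237°, so H = B + 7.7·(cos 237°, sin 237°) = (42.01, -14.16). A1 meets HM tangentially, so BH is at right angles to HM, so HM runs along (−sin 237°, cos 237°); with |HM| = 34.4, M = (70.86, -32.89). Then |ZM| = |M − Z| = 78.12.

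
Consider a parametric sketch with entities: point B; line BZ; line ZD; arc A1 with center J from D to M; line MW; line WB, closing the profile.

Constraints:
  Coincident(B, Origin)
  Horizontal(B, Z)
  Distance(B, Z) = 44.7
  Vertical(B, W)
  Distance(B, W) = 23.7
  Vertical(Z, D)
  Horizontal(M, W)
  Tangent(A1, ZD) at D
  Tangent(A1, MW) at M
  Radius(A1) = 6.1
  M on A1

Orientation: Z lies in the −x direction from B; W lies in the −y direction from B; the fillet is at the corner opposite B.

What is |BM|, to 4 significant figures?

45.30

B is at the origin; BZ is horizontal with |BZ| = 44.7 and Z on the −x side, so Z = (-44.70, 0.000). BW is vertical with |BW| = 23.7 and W on the −y side, so W = (0.000, -23.70). The virtual corner opposite B is at (-44.70, -23.70). The tangent condition forces JD to be normal to ZD and A1 meets MW tangentially, so JM is at right angles to MW, with radius 6.1, so the center J sits 6.1 in from both sides at J = (-38.60, -17.60). That places the tangent points at D = (-44.70, -17.60) on ZD and M = (-38.60, -23.70) on MW. Then |BM| = |M − B| = 45.30.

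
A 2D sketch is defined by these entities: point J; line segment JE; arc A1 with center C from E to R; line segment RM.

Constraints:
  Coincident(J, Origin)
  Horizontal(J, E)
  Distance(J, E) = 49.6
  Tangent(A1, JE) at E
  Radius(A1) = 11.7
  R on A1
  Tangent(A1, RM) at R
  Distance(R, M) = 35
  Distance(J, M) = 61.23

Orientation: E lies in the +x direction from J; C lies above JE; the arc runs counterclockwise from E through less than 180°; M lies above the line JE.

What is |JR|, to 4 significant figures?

61.98

Checks: |CE| = 11.70 ✓; |CR| = 11.70 ✓; ∠(CR, RM) = 90.00° ✓; |RM| = 35.00 ✓; |JM| = 61.23 ✓.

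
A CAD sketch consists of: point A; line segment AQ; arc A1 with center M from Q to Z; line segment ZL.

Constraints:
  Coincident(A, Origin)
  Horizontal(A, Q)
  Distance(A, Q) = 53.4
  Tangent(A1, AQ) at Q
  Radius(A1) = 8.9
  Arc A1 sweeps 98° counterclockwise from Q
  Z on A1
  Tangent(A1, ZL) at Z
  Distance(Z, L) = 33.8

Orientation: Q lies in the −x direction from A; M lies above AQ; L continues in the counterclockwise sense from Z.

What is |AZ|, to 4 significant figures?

45.72

A is at the origin; AQ is horizontal with |AQ| = 53.4 and Q on the −x side, so Q = (-53.40, 0.000). Tangency of A1 to AQ means the radius MQ is perpendicular to AQ, so M = Q + (0, 8.9) = (-53.40, 8.900). On A1, Q sits at bearing -90° from M; a 98° counterclockwise sweep puts Z at bearing 8°, so Z = M + 8.9·(cos 8°, sin 8°) = (-44.59, 10.14). Then |AZ| = |Z − A| = 45.72.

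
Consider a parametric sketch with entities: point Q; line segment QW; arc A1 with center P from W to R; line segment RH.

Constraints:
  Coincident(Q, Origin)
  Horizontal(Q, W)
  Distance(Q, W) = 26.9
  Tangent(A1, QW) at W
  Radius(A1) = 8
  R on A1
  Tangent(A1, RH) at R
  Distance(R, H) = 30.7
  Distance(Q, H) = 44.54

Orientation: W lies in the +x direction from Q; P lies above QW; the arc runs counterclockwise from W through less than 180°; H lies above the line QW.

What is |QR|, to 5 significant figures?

35.996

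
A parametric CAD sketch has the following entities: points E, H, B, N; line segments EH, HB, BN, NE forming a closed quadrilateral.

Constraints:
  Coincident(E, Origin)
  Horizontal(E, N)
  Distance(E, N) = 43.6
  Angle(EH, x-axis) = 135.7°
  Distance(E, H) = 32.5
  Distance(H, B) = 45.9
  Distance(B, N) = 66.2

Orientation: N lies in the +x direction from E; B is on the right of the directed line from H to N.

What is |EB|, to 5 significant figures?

29.476

E is at the origin; E and N share the same y with |EN| = 43.6 and N in +x, so N = (43.6, 0). EH runs at 135.7° with |EH| = 32.5, so H = (-23.260, 22.698). B is determined by |HB| = 45.9 and |BN| = 66.2 together: it lies at the intersection of circle(H, 45.9) and circle(N, 66.2). With |HN| = 70.608, the foot of the radical line on HN is 19.189 from H and the perpendicular offset is √(45.9² − 19.189²) = 41.696. Taking the right-of-HN solution: B = (-18.493, -22.953).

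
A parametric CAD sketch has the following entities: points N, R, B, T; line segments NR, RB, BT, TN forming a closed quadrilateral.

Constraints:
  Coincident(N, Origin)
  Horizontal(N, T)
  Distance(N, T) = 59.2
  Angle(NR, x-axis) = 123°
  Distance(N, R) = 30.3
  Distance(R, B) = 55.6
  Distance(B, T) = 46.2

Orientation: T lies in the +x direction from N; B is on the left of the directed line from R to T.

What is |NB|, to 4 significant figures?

54.87

N is at the origin; NT is horizontal with |NT| = 59.2 and T in +x, so T = (59.2, 0). NR runs at 123.0° with |NR| = 30.3, so R = (-16.50, 25.41). B is determined by |RB| = 55.6 and |BT| = 46.2 together: it lies at the intersection of circle(R, 55.6) and circle(T, 46.2). With |RT| = 79.85, the foot of the radical line on RT is 45.92 from R and the perpendicular offset is √(55.6² − 45.92²) = 31.35. Taking the left-of-RT solution: B = (37.01, 40.52).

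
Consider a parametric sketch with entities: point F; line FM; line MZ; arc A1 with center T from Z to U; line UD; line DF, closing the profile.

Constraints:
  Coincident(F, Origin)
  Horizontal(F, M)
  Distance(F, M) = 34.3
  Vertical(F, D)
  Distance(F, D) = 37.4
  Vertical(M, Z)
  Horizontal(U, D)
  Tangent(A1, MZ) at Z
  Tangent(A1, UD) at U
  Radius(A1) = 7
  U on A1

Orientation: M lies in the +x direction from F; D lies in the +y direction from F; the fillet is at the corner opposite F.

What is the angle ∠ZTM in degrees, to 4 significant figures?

77.03°

F is at the origin; FM is horizontal with |FM| = 34.3 and M on the +x side, so M = (34.30, 0.000). FD is vertical with |FD| = 37.4 and D on the +y side, so D = (0.000, 37.40). The virtual corner opposite F is at (34.30, 37.40). Since A1 is tangent to MZ there, TZ ⟂ MZ and A1 meets UD tangentially, so TU is at right angles to UD, with radius 7.0, so the center T sits 7.0 in from both sides at T = (27.30, 30.40). That places the tangent points at Z = (34.30, 30.40) on MZ and U = (27.30, 37.40) on UD. Then cos ∠ZTM = TZ·TM / (|TZ||TM|), giving 77.03°.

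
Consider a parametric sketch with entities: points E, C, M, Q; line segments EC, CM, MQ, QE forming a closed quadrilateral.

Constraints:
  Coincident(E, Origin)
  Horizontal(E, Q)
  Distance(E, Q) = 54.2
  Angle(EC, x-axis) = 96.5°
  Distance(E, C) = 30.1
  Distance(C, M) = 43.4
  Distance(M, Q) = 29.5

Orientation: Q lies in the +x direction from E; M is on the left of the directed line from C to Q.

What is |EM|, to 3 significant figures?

47.4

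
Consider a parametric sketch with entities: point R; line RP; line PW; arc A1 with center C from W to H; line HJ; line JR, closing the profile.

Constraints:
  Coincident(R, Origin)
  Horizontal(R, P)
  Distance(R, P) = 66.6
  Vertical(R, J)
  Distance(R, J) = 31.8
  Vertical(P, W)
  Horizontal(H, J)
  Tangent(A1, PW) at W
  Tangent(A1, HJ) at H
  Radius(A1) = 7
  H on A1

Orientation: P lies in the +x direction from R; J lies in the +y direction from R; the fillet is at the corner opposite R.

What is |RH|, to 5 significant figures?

67.553

R is at the origin; RP is horizontal with |RP| = 66.6 and P on the +x side, so P = (66.600, 0.0000). RJ is vertical with |RJ| = 31.8 and J on the +y side, so J = (0.0000, 31.800). The virtual corner opposite R is at (66.600, 31.800). The tangent condition forces CW to be normal to PW and A1 meets HJ tangentially, so CH is at right angles to HJ, with radius 7.0, so the center C sits 7.0 in from both sides at C = (59.600, 24.800). That places the tangent points at W = (66.600, 24.800) on PW and H = (59.600, 31.800) on HJ. Then |RH| = |H − R| = 67.553.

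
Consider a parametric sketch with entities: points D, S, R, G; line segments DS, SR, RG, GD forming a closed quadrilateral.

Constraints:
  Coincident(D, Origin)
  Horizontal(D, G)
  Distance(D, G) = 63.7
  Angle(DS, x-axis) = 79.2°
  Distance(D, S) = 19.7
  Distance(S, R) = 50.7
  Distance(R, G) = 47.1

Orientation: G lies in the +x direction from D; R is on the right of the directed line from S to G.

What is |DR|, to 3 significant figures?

36.5

Checks: |SR| = 50.70 ✓; |RG| = 47.10 ✓.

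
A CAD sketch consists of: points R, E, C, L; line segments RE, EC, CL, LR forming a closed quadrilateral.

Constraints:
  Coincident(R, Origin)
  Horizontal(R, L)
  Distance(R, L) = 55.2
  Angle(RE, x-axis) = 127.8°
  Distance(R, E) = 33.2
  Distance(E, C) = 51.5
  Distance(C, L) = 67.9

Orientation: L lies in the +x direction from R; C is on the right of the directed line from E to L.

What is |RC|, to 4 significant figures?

25.28

R is at the origin; RL is horizontal with |RL| = 55.2 and L in +x, so L = (55.2, 0). RE runs at 127.8° with |RE| = 33.2, so E = (-20.35, 26.23). C is determined by |EC| = 51.5 and |CL| = 67.9 together: it lies at the intersection of circle(E, 51.5) and circle(L, 67.9). With |EL| = 79.97, the foot of the radical line on EL is 27.74 from E and the perpendicular offset is √(51.5² − 27.74²) = 43.39. Taking the right-of-EL solution: C = (-8.372, -23.85).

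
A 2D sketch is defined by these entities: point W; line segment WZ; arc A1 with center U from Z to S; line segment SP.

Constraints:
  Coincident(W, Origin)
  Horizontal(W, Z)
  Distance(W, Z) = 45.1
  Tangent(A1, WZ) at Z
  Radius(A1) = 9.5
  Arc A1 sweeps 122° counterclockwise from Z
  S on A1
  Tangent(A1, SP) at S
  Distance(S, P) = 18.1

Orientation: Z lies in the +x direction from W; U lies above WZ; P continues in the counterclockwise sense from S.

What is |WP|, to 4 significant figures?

52.83

W is at the origin; WZ is horizontal with |WZ| = 45.1 and Z on the +x side, so Z = (45.10, 0.000). Since A1 is tangent to WZ there, UZ ⟂ WZ, so U = Z + (0, 9.5) = (45.10, 9.500). On A1, Z sits at bearing -90° from U; a 122° counterclockwise sweep puts S at bearing 32°, so S = U + 9.5·(cos 32°, sin 32°) = (53.16, 14.53). Tangency of A1 to SP means the radius US is perpendicular to SP, so SP runs along (−sin 32°, cos 32°); with |SP| = 18.1, P = (43.56, 29.88). Then |WP| = |P − W| = 52.83.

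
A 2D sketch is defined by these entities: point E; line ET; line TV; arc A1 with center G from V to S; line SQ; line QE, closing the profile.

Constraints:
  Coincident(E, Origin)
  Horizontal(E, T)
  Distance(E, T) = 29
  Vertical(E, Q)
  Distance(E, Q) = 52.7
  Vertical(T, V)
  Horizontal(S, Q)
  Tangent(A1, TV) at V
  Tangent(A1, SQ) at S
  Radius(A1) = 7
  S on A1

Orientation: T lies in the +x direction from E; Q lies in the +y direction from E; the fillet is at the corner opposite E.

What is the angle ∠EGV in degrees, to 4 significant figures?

115.7°

E is at the origin; E and T share the same y with |ET| = 29.0 and T on the +x side, so T = (29.00, 0.000). E and Q share the same x with |EQ| = 52.7 and Q on the +y side, so Q = (0.000, 52.70). The virtual corner opposite E is at (29.00, 52.70). Tangency of A1 to TV means the radius GV is perpendicular to TV and the tangent condition forces GS to be normal to SQ, with radius 7.0, so the center G sits 7.0 in from both sides at G = (22.00, 45.70). That places the tangent points at V = (29.00, 45.70) on TV and S = (22.00, 52.70) on SQ. Then cos ∠EGV = GE·GV / (|GE||GV|), giving 115.7°.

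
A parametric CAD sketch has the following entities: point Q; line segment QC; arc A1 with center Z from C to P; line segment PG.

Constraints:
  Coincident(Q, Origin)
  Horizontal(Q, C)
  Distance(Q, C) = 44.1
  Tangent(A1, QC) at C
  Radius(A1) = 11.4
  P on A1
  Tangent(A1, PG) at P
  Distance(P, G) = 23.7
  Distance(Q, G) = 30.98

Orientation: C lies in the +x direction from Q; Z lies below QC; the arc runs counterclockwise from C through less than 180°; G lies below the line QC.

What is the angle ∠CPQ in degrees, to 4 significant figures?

146.7°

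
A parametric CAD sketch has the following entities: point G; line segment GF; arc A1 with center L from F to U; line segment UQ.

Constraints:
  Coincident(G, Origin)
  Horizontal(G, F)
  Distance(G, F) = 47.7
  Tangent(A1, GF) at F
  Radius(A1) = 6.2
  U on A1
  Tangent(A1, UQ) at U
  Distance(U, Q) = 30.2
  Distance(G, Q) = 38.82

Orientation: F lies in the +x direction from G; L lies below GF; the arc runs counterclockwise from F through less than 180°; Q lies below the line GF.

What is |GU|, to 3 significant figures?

42.5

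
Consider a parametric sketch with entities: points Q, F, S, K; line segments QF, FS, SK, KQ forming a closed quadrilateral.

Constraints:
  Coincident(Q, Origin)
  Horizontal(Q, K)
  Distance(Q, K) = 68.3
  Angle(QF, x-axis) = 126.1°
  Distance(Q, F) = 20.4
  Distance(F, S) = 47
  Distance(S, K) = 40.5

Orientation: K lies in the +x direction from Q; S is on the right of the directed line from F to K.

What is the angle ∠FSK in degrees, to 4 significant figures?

139.0°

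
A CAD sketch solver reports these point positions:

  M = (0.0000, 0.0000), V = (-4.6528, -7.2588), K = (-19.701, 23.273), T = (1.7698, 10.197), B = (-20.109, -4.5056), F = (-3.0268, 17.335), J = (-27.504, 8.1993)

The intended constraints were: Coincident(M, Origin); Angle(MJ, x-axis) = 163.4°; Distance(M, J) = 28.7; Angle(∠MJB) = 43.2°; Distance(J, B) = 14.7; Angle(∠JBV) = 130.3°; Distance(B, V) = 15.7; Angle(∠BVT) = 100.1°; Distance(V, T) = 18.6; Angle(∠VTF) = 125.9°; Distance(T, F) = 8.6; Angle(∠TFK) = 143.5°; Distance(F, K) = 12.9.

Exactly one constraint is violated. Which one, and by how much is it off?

Distance(F, K) = 12.9 — off by 4.80.

M = (0.00, 0.00) ✓; MJ at 163.4° ✓; |MJ| = 28.70 ✓; ∠MJB = 43.20° ✓; |JB| = 14.70 ✓; ∠JBV = 130.3° ✓; |BV| = 15.70 ✓; ∠BVT = 100.1° ✓; |VT| = 18.60 ✓; ∠VTF = 125.9° ✓; |TF| = 8.600 ✓; ∠TFK = 143.5° ✓; |FK| = 17.70 ✗.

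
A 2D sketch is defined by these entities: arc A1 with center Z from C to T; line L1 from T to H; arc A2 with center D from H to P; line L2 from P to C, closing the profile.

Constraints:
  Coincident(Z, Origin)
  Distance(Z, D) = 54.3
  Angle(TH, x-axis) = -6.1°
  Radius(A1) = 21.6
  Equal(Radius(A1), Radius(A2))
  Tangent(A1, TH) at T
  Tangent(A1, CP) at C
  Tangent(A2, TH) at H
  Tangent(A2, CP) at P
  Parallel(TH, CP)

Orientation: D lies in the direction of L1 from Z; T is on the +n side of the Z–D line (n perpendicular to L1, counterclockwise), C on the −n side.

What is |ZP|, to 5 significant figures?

58.438

The slot axis is L1's direction at -6.1°, so u = (cos -6.1°, sin -6.1°) = (0.99434, -0.10626) and n = (−sin -6.1°, cos -6.1°) = (0.10626, 0.99434). Z is at the origin and D lies 54.3 along u from Z, so D = 54.3·u = (53.993, -5.7701). Tangency of A1 to both parallel lines with radius 21.6 puts T and C at Z ± 21.6·n: T = (2.2953, 21.478), C = (-2.2953, -21.478). Equal radii place H and P the same way about D: H = D + 21.6·n = (56.288, 15.708), P = D − 21.6·n = (51.697, -27.248). Then |ZP| = |P − Z| = 58.438.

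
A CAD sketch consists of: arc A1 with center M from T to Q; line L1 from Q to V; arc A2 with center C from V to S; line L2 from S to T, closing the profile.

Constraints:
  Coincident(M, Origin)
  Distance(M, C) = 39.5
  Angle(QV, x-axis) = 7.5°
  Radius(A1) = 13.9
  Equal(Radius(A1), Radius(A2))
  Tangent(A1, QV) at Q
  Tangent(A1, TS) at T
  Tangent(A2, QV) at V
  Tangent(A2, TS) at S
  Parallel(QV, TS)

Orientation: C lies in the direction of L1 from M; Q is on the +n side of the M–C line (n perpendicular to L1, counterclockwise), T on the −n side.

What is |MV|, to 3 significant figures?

41.9

The slot axis is L1's direction at 7.5°, so u = (cos 7.5°, sin 7.5°) = (0.991, 0.131) and n = (−sin 7.5°, cos 7.5°) = (-0.131, 0.991). M is at the origin and C lies 39.5 along u from M, so C = 39.5·u = (39.2, 5.16). Tangency of A1 to both parallel lines with radius 13.9 puts Q and T at M ± 13.9·n: Q = (-1.81, 13.8), T = (1.81, -13.8). Equal radii place V and S the same way about C: V = C + 13.9·n = (37.3, 18.9), S = C − 13.9·n = (41.0, -8.63). Then |MV| = |V − M| = 41.9.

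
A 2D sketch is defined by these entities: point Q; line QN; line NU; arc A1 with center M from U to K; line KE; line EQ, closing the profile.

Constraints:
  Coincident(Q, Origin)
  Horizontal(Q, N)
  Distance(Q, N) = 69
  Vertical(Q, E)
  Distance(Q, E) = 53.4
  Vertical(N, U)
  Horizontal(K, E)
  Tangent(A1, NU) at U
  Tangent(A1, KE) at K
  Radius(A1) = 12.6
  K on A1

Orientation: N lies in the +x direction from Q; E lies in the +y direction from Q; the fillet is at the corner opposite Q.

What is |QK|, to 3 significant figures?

77.7

Q is at the origin; QN is horizontal with |QN| = 69.0 and N on the +x side, so N = (69.0, 0.00). QE is vertical with |QE| = 53.4 and E on the +y side, so E = (0.00, 53.4). The virtual corner opposite Q is at (69.0, 53.4). Since A1 is tangent to NU there, MU ⟂ NU and tangency of A1 to KE means the radius MK is perpendicular to KE, with radius 12.6, so the center M sits 12.6 in from both sides at M = (56.4, 40.8). That places the tangent points at U = (69.0, 40.8) on NU and K = (56.4, 53.4) on KE. Then |QK| = |K − Q| = 77.7.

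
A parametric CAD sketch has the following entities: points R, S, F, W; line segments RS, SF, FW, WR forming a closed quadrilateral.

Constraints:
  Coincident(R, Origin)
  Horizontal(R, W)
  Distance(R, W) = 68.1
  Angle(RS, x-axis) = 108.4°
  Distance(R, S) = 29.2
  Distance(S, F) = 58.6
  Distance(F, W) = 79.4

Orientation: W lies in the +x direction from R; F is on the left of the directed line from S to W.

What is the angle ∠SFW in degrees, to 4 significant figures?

71.24°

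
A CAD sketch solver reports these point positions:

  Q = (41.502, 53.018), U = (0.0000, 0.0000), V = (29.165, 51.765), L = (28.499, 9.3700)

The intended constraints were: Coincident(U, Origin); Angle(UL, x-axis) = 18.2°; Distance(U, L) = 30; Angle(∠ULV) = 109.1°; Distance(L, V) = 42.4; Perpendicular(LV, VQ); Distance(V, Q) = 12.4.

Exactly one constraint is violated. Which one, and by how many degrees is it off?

Perpendicular(LV, VQ) — off by 6.70°.

U = (0.00, 0.00) ✓; UL at 18.20° ✓; |UL| = 30.00 ✓; ∠ULV = 109.1° ✓; |LV| = 42.40 ✓; ∠(LV, VQ) = 83.30° ✗; |VQ| = 12.40 ✓.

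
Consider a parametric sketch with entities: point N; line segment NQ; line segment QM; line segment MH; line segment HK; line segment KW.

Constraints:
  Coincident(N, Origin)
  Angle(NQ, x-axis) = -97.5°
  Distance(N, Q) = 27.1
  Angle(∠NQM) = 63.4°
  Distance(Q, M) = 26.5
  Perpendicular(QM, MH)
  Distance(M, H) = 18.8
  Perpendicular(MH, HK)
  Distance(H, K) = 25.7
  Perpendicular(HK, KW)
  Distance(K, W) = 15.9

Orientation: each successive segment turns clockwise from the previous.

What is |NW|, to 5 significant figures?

24.156

N is at the origin; NQ runs at -97.5° with length 27.1, so Q = (-3.5373, -26.868). ∠NQM = 63.4° gives QM at 145.90° from the x-axis; with |QM| = 26.5, M = (-25.481, -12.011). QM ⟂ MH, so MH runs at 55.900°; with |MH| = 18.8, H = (-14.941, 3.5563). The perpendicularity gives HK at right angles to MH, so HK runs at -34.100°; with |HK| = 25.7, K = (6.3403, -10.852). HK is perpendicular to KW, so KW runs at -124.10°; with |KW| = 15.9, W = (-2.5739, -24.018). Then |NW| = |W − N| = 24.156.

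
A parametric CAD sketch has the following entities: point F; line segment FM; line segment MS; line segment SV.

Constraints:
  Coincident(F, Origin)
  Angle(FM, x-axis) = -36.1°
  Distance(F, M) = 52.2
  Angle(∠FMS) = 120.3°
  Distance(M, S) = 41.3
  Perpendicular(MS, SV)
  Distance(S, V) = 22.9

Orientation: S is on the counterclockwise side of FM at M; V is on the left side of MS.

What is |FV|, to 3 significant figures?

71.2

F is at the origin; FM runs at -36.1° with length 52.2, so M = 52.2·(cos -36.1°, sin -36.1°) = (42.2, -30.8). ∠FMS = 120.3°, so MS runs at -36.1° + (180° − 120.3°) = 23.6° from the x-axis; with |MS| = 41.3, S = M + 41.3·(cos 23.6°, sin 23.6°) = (80.0, -14.2). The perpendicularity gives SV at right angles to MS; with |SV| = 22.9 on the left of MS, V = S + 22.9·(-0.400, 0.916) = (70.9, 6.76). Then |FV| = |V − F| = 71.2.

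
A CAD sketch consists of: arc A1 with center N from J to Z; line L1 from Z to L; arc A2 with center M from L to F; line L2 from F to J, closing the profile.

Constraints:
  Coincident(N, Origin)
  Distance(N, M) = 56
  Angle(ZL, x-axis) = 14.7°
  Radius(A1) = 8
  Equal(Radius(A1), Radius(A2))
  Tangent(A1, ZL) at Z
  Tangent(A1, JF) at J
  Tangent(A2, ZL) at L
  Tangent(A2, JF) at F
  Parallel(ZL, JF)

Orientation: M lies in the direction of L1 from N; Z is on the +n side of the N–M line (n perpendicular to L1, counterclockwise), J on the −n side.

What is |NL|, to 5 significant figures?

56.569

Tangency of A1 to both parallel lines with radius 8.0 puts Z and J at N ± 8.0·n: Z = (-2.0301, 7.7381), J = (2.0301, -7.7381). Equal radii place L and F the same way about M: L = M + 8.0·n = (52.137, 21.949), F = M − 8.0·n = (56.197, 6.4723). Then |NL| = |L − N| = 56.569.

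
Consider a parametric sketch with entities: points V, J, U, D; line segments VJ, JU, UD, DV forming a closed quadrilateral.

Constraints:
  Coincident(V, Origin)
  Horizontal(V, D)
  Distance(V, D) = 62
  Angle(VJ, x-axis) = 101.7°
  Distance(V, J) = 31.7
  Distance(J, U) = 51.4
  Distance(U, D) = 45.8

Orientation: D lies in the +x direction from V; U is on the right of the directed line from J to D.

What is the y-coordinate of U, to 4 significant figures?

-13.97

V is at the origin; VD is horizontal with |VD| = 62.0 and D in +x, so D = (62.0, 0). VJ runs at 101.7° with |VJ| = 31.7, so J = (-6.428, 31.04). U is determined by |JU| = 51.4 and |UD| = 45.8 together: it lies at the intersection of circle(J, 51.4) and circle(D, 45.8). With |JD| = 75.14, the foot of the radical line on JD is 41.19 from J and the perpendicular offset is √(51.4² − 41.19²) = 30.74. Taking the right-of-JD solution: U = (18.38, -13.97).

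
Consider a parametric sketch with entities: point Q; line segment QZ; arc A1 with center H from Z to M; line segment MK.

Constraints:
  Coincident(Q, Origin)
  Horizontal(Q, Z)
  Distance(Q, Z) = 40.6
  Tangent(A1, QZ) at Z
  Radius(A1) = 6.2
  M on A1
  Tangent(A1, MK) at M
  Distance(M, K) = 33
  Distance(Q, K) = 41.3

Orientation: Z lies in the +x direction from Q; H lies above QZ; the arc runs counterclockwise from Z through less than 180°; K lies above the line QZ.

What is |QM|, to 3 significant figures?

46.3

Checks: |HM| = 6.200 ✓; ∠(HM, MK) = 90.00° ✓; |MK| = 33.00 ✓; |QK| = 41.30 ✓.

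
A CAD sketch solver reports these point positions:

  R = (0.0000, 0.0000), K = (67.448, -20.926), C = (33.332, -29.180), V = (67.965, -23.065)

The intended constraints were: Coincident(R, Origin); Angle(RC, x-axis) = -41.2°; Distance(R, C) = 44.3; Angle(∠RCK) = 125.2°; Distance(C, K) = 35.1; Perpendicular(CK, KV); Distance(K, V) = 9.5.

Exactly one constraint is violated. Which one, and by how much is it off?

Distance(K, V) = 9.5 — off by 7.30.

R = (0.00, 0.00) ✓; RC at -41.20° ✓; |RC| = 44.30 ✓; ∠RCK = 125.2° ✓; |CK| = 35.10 ✓; ∠(CK, KV) = 90.01° ✓; |KV| = 2.201 ✗.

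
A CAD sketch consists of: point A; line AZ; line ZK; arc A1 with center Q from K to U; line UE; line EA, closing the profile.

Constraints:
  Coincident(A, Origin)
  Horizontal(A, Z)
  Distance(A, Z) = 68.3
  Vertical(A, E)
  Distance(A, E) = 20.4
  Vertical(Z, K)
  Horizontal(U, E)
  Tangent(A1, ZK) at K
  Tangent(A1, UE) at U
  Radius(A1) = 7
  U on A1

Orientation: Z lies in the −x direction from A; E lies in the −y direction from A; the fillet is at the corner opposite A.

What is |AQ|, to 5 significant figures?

62.748

A is at the origin; A and Z share the same y with |AZ| = 68.3 and Z on the −x side, so Z = (-68.300, 0.0000). A and E share the same x with |AE| = 20.4 and E on the −y side, so E = (0.0000, -20.400). The virtual corner opposite A is at (-68.300, -20.400). Tangency of A1 to ZK means the radius QK is perpendicular to ZK and since A1 is tangent to UE there, QU ⟂ UE, with radius 7.0, so the center Q sits 7.0 in from both sides at Q = (-61.300, -13.400). Then |AQ| = |Q − A| = 62.748.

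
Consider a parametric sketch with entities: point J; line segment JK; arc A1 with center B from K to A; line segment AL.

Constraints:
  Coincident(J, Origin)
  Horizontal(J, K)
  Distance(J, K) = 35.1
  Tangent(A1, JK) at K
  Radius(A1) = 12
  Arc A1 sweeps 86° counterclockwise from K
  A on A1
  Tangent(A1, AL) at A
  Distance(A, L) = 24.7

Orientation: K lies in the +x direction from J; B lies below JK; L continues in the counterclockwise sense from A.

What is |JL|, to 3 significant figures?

41.7

J is at the origin; JK is horizontal with |JK| = 35.1 and K on the +x side, so K = (35.1, 0.00). Since A1 is tangent to JK there, BK ⟂ JK, so B = K + (0, -12) = (35.1, -12.0). On A1, K sits at bearing 90° from B; an 86° counterclockwise sweep puts A at bearing 176°, so A = B + 12.0·(cos 176°, sin 176°) = (23.1, -11.2). Since A1 is tangent to AL there, BA ⟂ AL, so AL runs along (−sin 176°, cos 176°); with |AL| = 24.7, L = (21.4, -35.8). Then |JL| = |L − J| = 41.7.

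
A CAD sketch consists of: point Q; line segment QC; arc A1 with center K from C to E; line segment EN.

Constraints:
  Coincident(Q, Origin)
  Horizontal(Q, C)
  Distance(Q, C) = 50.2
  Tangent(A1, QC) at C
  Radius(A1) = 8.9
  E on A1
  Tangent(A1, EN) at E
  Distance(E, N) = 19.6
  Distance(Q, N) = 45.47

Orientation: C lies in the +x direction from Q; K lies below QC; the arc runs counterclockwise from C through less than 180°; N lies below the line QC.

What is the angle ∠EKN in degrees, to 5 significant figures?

65.578°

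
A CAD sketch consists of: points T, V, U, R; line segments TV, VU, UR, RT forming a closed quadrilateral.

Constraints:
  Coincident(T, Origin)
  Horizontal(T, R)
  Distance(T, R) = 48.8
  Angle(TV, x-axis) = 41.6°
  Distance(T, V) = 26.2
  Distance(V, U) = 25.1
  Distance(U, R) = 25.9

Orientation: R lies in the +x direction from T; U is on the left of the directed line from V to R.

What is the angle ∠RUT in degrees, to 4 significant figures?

71.76°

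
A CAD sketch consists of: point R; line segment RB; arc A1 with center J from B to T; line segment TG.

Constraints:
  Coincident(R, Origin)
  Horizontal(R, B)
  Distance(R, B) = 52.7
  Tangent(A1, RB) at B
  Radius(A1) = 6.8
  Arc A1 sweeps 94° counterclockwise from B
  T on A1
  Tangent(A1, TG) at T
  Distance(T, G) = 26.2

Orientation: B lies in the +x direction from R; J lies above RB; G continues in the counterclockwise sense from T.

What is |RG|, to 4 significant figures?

66.64

R is at the origin; R and B share the same y with |RB| = 52.7 and B on the +x side, so B = (52.70, 0.000). Tangency of A1 to RB means the radius JB is perpendicular to RB, so J = B + (0, 6.8) = (52.70, 6.800). On A1, B sits at bearing -90° from J; a 94° counterclockwise sweep puts T at bearing 4°, so T = J + 6.8·(cos 4°, sin 4°) = (59.48, 7.274). The tangent condition forces JT to be normal to TG, so TG runs along (−sin 4°, cos 4°); with |TG| = 26.2, G = (57.66, 33.41). Then |RG| = |G − R| = 66.64.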